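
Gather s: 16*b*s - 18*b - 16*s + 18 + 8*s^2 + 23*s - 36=-18*b + 8*s^2 + s*(16*b + 7) - 18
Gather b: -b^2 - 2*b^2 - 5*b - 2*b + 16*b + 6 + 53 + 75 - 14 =-3*b^2 + 9*b + 120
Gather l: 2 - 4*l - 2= -4*l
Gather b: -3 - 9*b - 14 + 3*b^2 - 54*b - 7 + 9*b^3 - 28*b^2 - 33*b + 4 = 9*b^3 - 25*b^2 - 96*b - 20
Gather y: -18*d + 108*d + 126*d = 216*d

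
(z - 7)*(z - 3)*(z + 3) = z^3 - 7*z^2 - 9*z + 63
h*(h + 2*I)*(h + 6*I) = h^3 + 8*I*h^2 - 12*h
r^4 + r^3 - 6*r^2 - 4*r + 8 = (r - 2)*(r - 1)*(r + 2)^2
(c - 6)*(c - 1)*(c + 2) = c^3 - 5*c^2 - 8*c + 12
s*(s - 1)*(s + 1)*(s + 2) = s^4 + 2*s^3 - s^2 - 2*s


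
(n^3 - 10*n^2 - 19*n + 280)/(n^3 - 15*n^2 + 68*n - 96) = (n^2 - 2*n - 35)/(n^2 - 7*n + 12)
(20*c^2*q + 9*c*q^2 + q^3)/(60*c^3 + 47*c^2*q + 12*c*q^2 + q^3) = q/(3*c + q)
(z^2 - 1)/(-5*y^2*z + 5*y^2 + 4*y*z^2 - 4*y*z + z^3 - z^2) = (-z - 1)/(5*y^2 - 4*y*z - z^2)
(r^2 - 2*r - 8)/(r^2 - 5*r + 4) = (r + 2)/(r - 1)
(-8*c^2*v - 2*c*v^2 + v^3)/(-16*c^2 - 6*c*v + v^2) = v*(-4*c + v)/(-8*c + v)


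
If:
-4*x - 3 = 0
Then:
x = -3/4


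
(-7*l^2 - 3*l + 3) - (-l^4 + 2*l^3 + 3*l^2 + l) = l^4 - 2*l^3 - 10*l^2 - 4*l + 3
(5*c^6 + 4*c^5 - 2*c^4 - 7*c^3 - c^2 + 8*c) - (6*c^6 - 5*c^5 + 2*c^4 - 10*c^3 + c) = -c^6 + 9*c^5 - 4*c^4 + 3*c^3 - c^2 + 7*c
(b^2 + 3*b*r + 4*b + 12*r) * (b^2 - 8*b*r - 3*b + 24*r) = b^4 - 5*b^3*r + b^3 - 24*b^2*r^2 - 5*b^2*r - 12*b^2 - 24*b*r^2 + 60*b*r + 288*r^2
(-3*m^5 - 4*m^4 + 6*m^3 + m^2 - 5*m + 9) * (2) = -6*m^5 - 8*m^4 + 12*m^3 + 2*m^2 - 10*m + 18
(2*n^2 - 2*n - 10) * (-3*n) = -6*n^3 + 6*n^2 + 30*n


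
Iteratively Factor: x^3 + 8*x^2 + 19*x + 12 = (x + 4)*(x^2 + 4*x + 3) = (x + 3)*(x + 4)*(x + 1)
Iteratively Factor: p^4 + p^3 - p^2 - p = (p)*(p^3 + p^2 - p - 1) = p*(p - 1)*(p^2 + 2*p + 1) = p*(p - 1)*(p + 1)*(p + 1)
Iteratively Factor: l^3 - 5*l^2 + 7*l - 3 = (l - 1)*(l^2 - 4*l + 3) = (l - 3)*(l - 1)*(l - 1)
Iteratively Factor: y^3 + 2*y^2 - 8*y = (y + 4)*(y^2 - 2*y) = (y - 2)*(y + 4)*(y)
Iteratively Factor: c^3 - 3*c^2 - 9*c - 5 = (c + 1)*(c^2 - 4*c - 5) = (c + 1)^2*(c - 5)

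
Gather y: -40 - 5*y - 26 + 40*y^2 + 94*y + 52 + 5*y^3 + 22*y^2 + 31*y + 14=5*y^3 + 62*y^2 + 120*y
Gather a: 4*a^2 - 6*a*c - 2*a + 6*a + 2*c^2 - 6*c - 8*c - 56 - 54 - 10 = 4*a^2 + a*(4 - 6*c) + 2*c^2 - 14*c - 120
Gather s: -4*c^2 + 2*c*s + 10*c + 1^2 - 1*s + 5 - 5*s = -4*c^2 + 10*c + s*(2*c - 6) + 6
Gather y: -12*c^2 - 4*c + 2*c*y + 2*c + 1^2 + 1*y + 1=-12*c^2 - 2*c + y*(2*c + 1) + 2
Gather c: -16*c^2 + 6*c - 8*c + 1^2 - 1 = -16*c^2 - 2*c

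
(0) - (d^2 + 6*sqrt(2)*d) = -d^2 - 6*sqrt(2)*d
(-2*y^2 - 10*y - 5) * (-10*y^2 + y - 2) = 20*y^4 + 98*y^3 + 44*y^2 + 15*y + 10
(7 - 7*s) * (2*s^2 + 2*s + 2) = 14 - 14*s^3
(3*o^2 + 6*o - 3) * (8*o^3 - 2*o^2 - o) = 24*o^5 + 42*o^4 - 39*o^3 + 3*o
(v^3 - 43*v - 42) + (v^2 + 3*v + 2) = v^3 + v^2 - 40*v - 40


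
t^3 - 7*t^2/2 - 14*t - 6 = (t - 6)*(t + 1/2)*(t + 2)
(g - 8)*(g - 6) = g^2 - 14*g + 48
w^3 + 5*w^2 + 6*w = w*(w + 2)*(w + 3)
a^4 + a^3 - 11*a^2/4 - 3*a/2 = a*(a - 3/2)*(a + 1/2)*(a + 2)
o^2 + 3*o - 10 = (o - 2)*(o + 5)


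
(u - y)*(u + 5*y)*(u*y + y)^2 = u^4*y^2 + 4*u^3*y^3 + 2*u^3*y^2 - 5*u^2*y^4 + 8*u^2*y^3 + u^2*y^2 - 10*u*y^4 + 4*u*y^3 - 5*y^4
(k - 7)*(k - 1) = k^2 - 8*k + 7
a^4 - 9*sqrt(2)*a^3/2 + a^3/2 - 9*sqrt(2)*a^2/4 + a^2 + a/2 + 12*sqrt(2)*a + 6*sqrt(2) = (a + 1/2)*(a - 4*sqrt(2))*(a - 3*sqrt(2)/2)*(a + sqrt(2))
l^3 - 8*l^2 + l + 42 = (l - 7)*(l - 3)*(l + 2)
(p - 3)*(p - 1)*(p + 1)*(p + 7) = p^4 + 4*p^3 - 22*p^2 - 4*p + 21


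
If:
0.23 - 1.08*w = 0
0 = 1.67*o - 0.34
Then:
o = 0.20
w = 0.21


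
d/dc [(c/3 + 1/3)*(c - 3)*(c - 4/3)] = c^2 - 20*c/9 - 1/9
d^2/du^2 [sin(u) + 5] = -sin(u)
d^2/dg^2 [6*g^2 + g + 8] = 12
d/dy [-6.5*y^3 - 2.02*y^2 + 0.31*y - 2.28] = -19.5*y^2 - 4.04*y + 0.31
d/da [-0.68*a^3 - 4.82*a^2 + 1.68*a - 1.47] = -2.04*a^2 - 9.64*a + 1.68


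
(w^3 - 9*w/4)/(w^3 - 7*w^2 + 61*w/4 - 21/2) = w*(2*w + 3)/(2*w^2 - 11*w + 14)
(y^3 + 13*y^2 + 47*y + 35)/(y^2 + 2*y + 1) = (y^2 + 12*y + 35)/(y + 1)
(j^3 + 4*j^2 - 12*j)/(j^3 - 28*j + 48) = j/(j - 4)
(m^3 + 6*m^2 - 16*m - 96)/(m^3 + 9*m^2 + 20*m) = (m^2 + 2*m - 24)/(m*(m + 5))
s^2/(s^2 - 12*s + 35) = s^2/(s^2 - 12*s + 35)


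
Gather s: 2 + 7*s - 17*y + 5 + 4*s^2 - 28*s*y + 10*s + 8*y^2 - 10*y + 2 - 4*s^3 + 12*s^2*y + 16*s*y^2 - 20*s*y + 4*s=-4*s^3 + s^2*(12*y + 4) + s*(16*y^2 - 48*y + 21) + 8*y^2 - 27*y + 9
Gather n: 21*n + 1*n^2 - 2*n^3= -2*n^3 + n^2 + 21*n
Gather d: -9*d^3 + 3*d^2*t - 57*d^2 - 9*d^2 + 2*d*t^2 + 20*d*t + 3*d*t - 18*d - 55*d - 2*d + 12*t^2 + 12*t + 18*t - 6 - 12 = -9*d^3 + d^2*(3*t - 66) + d*(2*t^2 + 23*t - 75) + 12*t^2 + 30*t - 18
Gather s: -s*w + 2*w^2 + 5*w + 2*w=-s*w + 2*w^2 + 7*w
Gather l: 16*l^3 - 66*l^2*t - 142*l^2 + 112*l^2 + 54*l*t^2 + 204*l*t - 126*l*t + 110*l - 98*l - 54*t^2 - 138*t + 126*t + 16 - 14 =16*l^3 + l^2*(-66*t - 30) + l*(54*t^2 + 78*t + 12) - 54*t^2 - 12*t + 2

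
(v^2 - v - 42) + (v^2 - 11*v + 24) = 2*v^2 - 12*v - 18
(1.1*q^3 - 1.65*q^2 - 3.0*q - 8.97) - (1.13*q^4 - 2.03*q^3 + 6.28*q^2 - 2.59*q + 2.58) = -1.13*q^4 + 3.13*q^3 - 7.93*q^2 - 0.41*q - 11.55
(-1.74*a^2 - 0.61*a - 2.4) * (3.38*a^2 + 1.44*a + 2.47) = -5.8812*a^4 - 4.5674*a^3 - 13.2882*a^2 - 4.9627*a - 5.928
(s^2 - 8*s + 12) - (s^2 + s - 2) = 14 - 9*s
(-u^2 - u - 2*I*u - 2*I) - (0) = -u^2 - u - 2*I*u - 2*I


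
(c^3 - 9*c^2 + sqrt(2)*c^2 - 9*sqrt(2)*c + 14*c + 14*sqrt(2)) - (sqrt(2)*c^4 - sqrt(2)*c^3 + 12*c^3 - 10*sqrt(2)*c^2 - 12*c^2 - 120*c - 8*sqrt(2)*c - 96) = -sqrt(2)*c^4 - 11*c^3 + sqrt(2)*c^3 + 3*c^2 + 11*sqrt(2)*c^2 - sqrt(2)*c + 134*c + 14*sqrt(2) + 96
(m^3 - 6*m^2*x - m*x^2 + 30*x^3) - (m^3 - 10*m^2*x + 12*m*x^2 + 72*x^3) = 4*m^2*x - 13*m*x^2 - 42*x^3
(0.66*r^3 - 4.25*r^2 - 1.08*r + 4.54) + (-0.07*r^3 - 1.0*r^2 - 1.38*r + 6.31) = 0.59*r^3 - 5.25*r^2 - 2.46*r + 10.85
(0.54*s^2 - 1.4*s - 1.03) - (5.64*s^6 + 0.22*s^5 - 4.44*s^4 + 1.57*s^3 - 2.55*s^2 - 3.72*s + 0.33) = -5.64*s^6 - 0.22*s^5 + 4.44*s^4 - 1.57*s^3 + 3.09*s^2 + 2.32*s - 1.36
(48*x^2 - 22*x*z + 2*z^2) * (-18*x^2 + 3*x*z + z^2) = -864*x^4 + 540*x^3*z - 54*x^2*z^2 - 16*x*z^3 + 2*z^4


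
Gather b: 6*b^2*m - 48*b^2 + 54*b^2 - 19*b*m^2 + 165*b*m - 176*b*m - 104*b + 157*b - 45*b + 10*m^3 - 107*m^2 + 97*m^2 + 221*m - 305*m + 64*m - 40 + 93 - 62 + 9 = b^2*(6*m + 6) + b*(-19*m^2 - 11*m + 8) + 10*m^3 - 10*m^2 - 20*m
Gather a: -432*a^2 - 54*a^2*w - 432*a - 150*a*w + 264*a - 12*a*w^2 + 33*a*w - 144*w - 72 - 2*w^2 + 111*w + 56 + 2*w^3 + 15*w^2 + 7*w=a^2*(-54*w - 432) + a*(-12*w^2 - 117*w - 168) + 2*w^3 + 13*w^2 - 26*w - 16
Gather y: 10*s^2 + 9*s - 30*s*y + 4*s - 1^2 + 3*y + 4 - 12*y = 10*s^2 + 13*s + y*(-30*s - 9) + 3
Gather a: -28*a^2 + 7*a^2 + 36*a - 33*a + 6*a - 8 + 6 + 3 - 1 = -21*a^2 + 9*a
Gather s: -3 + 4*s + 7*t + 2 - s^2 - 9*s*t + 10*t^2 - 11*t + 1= -s^2 + s*(4 - 9*t) + 10*t^2 - 4*t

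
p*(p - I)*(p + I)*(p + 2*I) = p^4 + 2*I*p^3 + p^2 + 2*I*p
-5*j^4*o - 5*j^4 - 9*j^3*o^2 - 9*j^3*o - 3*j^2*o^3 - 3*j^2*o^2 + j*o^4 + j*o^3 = (-5*j + o)*(j + o)^2*(j*o + j)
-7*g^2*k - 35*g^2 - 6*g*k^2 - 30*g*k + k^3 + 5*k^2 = (-7*g + k)*(g + k)*(k + 5)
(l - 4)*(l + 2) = l^2 - 2*l - 8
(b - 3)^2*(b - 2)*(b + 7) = b^4 - b^3 - 35*b^2 + 129*b - 126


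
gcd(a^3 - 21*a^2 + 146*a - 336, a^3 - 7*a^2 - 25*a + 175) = a - 7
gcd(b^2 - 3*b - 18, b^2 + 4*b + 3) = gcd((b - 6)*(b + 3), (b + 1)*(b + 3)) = b + 3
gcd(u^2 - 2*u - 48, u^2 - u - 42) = u + 6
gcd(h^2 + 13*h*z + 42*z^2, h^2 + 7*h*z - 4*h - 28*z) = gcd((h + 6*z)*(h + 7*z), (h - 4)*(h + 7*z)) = h + 7*z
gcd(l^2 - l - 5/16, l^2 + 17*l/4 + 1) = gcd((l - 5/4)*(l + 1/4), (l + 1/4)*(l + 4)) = l + 1/4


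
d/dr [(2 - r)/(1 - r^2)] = (r^2 - 2*r*(r - 2) - 1)/(r^2 - 1)^2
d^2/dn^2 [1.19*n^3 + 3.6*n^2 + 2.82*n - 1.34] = 7.14*n + 7.2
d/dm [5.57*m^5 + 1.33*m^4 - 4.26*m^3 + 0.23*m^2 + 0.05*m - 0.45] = 27.85*m^4 + 5.32*m^3 - 12.78*m^2 + 0.46*m + 0.05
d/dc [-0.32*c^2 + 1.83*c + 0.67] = 1.83 - 0.64*c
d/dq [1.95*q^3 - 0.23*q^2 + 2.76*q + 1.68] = 5.85*q^2 - 0.46*q + 2.76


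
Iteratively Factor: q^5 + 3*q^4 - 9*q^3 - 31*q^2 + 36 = (q - 3)*(q^4 + 6*q^3 + 9*q^2 - 4*q - 12) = (q - 3)*(q + 2)*(q^3 + 4*q^2 + q - 6) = (q - 3)*(q - 1)*(q + 2)*(q^2 + 5*q + 6) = (q - 3)*(q - 1)*(q + 2)^2*(q + 3)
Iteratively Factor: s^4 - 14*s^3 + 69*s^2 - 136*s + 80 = (s - 4)*(s^3 - 10*s^2 + 29*s - 20) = (s - 5)*(s - 4)*(s^2 - 5*s + 4) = (s - 5)*(s - 4)^2*(s - 1)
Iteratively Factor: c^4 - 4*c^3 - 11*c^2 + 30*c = (c - 5)*(c^3 + c^2 - 6*c) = (c - 5)*(c - 2)*(c^2 + 3*c) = c*(c - 5)*(c - 2)*(c + 3)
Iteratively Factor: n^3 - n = (n + 1)*(n^2 - n) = n*(n + 1)*(n - 1)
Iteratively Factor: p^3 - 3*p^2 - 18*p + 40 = (p - 5)*(p^2 + 2*p - 8) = (p - 5)*(p - 2)*(p + 4)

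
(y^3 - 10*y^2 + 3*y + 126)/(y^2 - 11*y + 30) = (y^2 - 4*y - 21)/(y - 5)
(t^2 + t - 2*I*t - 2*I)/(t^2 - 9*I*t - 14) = (t + 1)/(t - 7*I)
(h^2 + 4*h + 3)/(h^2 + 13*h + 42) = (h^2 + 4*h + 3)/(h^2 + 13*h + 42)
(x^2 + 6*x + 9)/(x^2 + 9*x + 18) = (x + 3)/(x + 6)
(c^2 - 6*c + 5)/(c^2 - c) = (c - 5)/c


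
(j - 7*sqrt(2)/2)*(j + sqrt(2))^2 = j^3 - 3*sqrt(2)*j^2/2 - 12*j - 7*sqrt(2)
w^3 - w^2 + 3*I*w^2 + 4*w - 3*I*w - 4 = (w - 1)*(w - I)*(w + 4*I)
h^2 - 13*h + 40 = (h - 8)*(h - 5)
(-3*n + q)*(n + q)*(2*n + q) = -6*n^3 - 7*n^2*q + q^3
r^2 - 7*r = r*(r - 7)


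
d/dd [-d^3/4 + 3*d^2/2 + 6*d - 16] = -3*d^2/4 + 3*d + 6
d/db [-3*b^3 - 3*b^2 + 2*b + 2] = -9*b^2 - 6*b + 2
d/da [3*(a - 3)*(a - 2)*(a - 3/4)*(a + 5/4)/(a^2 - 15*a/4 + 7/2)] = 3*(128*a^3 - 496*a^2 + 560*a + 93)/(4*(16*a^2 - 56*a + 49))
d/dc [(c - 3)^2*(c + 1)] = (c - 3)*(3*c - 1)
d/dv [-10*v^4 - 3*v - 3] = -40*v^3 - 3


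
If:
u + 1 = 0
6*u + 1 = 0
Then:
No Solution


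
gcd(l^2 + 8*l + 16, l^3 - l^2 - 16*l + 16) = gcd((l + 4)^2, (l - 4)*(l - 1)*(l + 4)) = l + 4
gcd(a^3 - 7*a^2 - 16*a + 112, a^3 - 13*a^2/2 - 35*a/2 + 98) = a^2 - 3*a - 28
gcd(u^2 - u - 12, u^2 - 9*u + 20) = u - 4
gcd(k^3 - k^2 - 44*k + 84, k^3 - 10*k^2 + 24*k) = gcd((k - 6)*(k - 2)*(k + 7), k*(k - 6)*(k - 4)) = k - 6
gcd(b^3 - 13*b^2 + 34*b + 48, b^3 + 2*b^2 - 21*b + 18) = 1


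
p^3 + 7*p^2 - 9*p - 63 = (p - 3)*(p + 3)*(p + 7)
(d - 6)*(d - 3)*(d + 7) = d^3 - 2*d^2 - 45*d + 126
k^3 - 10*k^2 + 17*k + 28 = (k - 7)*(k - 4)*(k + 1)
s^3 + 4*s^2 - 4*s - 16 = (s - 2)*(s + 2)*(s + 4)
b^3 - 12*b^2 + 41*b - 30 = (b - 6)*(b - 5)*(b - 1)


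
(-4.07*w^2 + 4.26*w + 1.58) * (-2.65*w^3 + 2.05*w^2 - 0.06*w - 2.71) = 10.7855*w^5 - 19.6325*w^4 + 4.7902*w^3 + 14.0131*w^2 - 11.6394*w - 4.2818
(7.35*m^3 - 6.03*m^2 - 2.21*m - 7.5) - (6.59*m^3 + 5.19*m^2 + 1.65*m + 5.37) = 0.76*m^3 - 11.22*m^2 - 3.86*m - 12.87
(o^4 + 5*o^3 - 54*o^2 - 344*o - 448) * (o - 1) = o^5 + 4*o^4 - 59*o^3 - 290*o^2 - 104*o + 448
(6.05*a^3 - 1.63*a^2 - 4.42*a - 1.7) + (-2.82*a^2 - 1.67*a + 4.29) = 6.05*a^3 - 4.45*a^2 - 6.09*a + 2.59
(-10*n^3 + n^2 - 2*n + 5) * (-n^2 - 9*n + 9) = 10*n^5 + 89*n^4 - 97*n^3 + 22*n^2 - 63*n + 45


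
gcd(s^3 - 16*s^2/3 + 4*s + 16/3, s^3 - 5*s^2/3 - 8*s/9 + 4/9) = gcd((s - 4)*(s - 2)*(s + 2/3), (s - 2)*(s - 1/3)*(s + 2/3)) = s^2 - 4*s/3 - 4/3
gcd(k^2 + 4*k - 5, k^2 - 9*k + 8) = k - 1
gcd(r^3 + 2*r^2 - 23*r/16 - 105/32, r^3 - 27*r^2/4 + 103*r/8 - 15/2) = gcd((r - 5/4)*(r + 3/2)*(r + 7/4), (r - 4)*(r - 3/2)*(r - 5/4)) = r - 5/4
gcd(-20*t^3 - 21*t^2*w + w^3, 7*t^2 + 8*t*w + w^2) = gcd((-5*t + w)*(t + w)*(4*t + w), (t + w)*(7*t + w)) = t + w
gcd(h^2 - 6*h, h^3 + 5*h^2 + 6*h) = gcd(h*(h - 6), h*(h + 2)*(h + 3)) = h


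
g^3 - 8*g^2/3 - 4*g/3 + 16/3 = (g - 2)^2*(g + 4/3)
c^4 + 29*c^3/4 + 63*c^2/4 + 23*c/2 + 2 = (c + 1/4)*(c + 1)*(c + 2)*(c + 4)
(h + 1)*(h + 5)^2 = h^3 + 11*h^2 + 35*h + 25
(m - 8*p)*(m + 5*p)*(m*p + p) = m^3*p - 3*m^2*p^2 + m^2*p - 40*m*p^3 - 3*m*p^2 - 40*p^3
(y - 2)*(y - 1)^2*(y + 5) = y^4 + y^3 - 15*y^2 + 23*y - 10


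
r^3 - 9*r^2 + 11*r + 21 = (r - 7)*(r - 3)*(r + 1)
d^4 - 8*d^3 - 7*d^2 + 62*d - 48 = (d - 8)*(d - 2)*(d - 1)*(d + 3)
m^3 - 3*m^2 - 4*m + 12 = (m - 3)*(m - 2)*(m + 2)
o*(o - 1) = o^2 - o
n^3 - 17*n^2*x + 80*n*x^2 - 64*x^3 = (n - 8*x)^2*(n - x)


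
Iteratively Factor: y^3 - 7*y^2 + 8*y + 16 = (y - 4)*(y^2 - 3*y - 4) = (y - 4)^2*(y + 1)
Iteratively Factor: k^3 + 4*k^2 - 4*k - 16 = (k + 2)*(k^2 + 2*k - 8) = (k - 2)*(k + 2)*(k + 4)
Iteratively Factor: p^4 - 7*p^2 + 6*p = (p - 2)*(p^3 + 2*p^2 - 3*p) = p*(p - 2)*(p^2 + 2*p - 3) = p*(p - 2)*(p - 1)*(p + 3)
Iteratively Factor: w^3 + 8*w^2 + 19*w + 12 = (w + 1)*(w^2 + 7*w + 12) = (w + 1)*(w + 4)*(w + 3)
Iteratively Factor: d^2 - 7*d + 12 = (d - 3)*(d - 4)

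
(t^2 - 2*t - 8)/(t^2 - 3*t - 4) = (t + 2)/(t + 1)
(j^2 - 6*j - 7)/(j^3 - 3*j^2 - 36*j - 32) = (j - 7)/(j^2 - 4*j - 32)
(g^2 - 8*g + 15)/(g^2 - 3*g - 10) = (g - 3)/(g + 2)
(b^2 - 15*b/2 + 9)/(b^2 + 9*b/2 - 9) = (b - 6)/(b + 6)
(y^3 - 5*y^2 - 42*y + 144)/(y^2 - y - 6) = (y^2 - 2*y - 48)/(y + 2)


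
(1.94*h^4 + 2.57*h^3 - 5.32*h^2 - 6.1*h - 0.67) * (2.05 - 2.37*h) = -4.5978*h^5 - 2.1139*h^4 + 17.8769*h^3 + 3.551*h^2 - 10.9171*h - 1.3735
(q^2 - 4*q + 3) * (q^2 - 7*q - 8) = q^4 - 11*q^3 + 23*q^2 + 11*q - 24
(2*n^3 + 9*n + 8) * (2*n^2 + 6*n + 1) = 4*n^5 + 12*n^4 + 20*n^3 + 70*n^2 + 57*n + 8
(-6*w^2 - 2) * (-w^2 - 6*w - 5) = 6*w^4 + 36*w^3 + 32*w^2 + 12*w + 10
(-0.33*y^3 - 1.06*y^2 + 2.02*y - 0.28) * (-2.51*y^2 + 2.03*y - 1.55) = 0.8283*y^5 + 1.9907*y^4 - 6.7105*y^3 + 6.4464*y^2 - 3.6994*y + 0.434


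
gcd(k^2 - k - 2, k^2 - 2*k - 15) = 1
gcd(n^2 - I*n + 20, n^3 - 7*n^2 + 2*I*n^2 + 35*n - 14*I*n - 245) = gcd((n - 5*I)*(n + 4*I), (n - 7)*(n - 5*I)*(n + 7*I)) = n - 5*I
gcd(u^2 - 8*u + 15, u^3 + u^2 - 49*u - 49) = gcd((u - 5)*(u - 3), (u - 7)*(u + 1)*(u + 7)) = 1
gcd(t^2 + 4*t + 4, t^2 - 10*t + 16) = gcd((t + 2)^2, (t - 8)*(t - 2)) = 1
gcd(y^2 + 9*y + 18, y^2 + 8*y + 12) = y + 6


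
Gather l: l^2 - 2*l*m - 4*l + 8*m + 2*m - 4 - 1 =l^2 + l*(-2*m - 4) + 10*m - 5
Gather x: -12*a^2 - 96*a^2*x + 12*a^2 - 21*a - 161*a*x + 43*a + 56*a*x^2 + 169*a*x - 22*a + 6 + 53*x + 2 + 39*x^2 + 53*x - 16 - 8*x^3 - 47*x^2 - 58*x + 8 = -8*x^3 + x^2*(56*a - 8) + x*(-96*a^2 + 8*a + 48)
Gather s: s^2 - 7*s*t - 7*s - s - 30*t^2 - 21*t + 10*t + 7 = s^2 + s*(-7*t - 8) - 30*t^2 - 11*t + 7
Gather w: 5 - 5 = 0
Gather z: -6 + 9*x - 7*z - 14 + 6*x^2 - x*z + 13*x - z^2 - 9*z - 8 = 6*x^2 + 22*x - z^2 + z*(-x - 16) - 28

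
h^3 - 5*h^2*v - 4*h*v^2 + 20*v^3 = (h - 5*v)*(h - 2*v)*(h + 2*v)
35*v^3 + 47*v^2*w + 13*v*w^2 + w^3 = (v + w)*(5*v + w)*(7*v + w)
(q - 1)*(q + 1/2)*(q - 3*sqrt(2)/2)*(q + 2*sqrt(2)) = q^4 - q^3/2 + sqrt(2)*q^3/2 - 13*q^2/2 - sqrt(2)*q^2/4 - sqrt(2)*q/4 + 3*q + 3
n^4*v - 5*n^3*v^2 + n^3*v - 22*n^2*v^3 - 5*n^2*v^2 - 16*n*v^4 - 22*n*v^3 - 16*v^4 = (n - 8*v)*(n + v)*(n + 2*v)*(n*v + v)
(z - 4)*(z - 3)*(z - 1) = z^3 - 8*z^2 + 19*z - 12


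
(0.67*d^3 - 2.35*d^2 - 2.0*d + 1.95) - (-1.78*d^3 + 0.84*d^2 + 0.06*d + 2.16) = 2.45*d^3 - 3.19*d^2 - 2.06*d - 0.21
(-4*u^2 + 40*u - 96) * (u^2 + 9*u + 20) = -4*u^4 + 4*u^3 + 184*u^2 - 64*u - 1920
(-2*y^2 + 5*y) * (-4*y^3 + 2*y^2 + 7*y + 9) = 8*y^5 - 24*y^4 - 4*y^3 + 17*y^2 + 45*y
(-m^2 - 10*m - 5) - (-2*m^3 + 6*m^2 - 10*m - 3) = 2*m^3 - 7*m^2 - 2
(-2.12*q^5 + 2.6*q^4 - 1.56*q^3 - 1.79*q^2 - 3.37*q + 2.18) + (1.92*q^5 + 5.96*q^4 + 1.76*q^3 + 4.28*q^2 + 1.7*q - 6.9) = -0.2*q^5 + 8.56*q^4 + 0.2*q^3 + 2.49*q^2 - 1.67*q - 4.72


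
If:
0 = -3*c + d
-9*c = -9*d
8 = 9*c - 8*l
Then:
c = 0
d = 0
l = -1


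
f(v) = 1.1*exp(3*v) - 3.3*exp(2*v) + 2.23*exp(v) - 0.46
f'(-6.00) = 0.01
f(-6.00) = -0.45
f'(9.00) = 1755325856259.51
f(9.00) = 585036404833.24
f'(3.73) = 227556.95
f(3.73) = 74002.96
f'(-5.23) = 0.01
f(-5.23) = -0.45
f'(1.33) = 92.46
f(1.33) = 20.25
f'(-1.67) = 0.21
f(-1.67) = -0.15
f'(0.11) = -1.14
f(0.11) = -0.55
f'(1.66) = 309.24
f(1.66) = 80.01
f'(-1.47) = 0.20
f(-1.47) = -0.11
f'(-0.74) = -0.08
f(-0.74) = -0.03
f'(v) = 3.3*exp(3*v) - 6.6*exp(2*v) + 2.23*exp(v)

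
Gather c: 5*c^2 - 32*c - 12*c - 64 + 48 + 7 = 5*c^2 - 44*c - 9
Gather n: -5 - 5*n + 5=-5*n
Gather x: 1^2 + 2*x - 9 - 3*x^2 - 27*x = -3*x^2 - 25*x - 8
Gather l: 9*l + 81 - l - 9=8*l + 72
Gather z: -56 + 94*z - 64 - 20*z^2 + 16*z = -20*z^2 + 110*z - 120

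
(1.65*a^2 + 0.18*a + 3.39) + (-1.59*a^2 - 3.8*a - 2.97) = 0.0599999999999998*a^2 - 3.62*a + 0.42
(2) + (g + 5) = g + 7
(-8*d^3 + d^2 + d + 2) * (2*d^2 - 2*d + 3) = -16*d^5 + 18*d^4 - 24*d^3 + 5*d^2 - d + 6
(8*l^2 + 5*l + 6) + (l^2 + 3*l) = 9*l^2 + 8*l + 6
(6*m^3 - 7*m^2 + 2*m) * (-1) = -6*m^3 + 7*m^2 - 2*m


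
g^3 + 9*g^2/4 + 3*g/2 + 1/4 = (g + 1/4)*(g + 1)^2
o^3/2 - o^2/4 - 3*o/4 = o*(o/2 + 1/2)*(o - 3/2)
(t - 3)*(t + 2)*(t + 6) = t^3 + 5*t^2 - 12*t - 36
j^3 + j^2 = j^2*(j + 1)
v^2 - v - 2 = (v - 2)*(v + 1)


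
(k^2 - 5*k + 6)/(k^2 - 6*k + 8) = (k - 3)/(k - 4)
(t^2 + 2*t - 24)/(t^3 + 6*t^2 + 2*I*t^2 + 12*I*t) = (t - 4)/(t*(t + 2*I))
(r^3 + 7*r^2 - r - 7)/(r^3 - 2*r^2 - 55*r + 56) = (r + 1)/(r - 8)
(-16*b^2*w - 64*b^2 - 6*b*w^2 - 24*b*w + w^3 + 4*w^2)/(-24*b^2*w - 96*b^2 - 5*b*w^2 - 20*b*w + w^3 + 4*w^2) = (2*b + w)/(3*b + w)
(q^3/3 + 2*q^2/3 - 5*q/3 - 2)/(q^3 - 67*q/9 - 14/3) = 3*(-q^3 - 2*q^2 + 5*q + 6)/(-9*q^3 + 67*q + 42)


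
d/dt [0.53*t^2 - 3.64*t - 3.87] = 1.06*t - 3.64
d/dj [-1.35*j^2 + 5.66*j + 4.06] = 5.66 - 2.7*j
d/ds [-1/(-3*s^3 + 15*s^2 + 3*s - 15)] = (-3*s^2 + 10*s + 1)/(3*(s^3 - 5*s^2 - s + 5)^2)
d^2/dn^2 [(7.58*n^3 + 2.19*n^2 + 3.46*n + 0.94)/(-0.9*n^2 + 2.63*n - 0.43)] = (7.105427357601e-15*n^5 - 2.8421709430404e-14*n^4 - 114.965944*n^3 + 51.950112*n^2 + 12.974748*n - 20.911902)/(0.729*n^6 - 6.3909*n^5 + 19.72053*n^4 - 24.298307*n^3 + 9.422031*n^2 - 1.458861*n + 0.079507)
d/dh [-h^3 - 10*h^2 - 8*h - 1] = -3*h^2 - 20*h - 8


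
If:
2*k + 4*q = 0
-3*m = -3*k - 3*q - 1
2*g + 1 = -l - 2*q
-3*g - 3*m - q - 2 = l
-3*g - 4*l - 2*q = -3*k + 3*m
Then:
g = -18/23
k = -14/23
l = -1/23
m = 2/69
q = 7/23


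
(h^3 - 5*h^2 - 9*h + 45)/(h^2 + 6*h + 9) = (h^2 - 8*h + 15)/(h + 3)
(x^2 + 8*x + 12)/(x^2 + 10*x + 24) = (x + 2)/(x + 4)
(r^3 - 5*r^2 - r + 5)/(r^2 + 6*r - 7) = (r^2 - 4*r - 5)/(r + 7)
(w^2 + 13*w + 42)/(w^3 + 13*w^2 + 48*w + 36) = (w + 7)/(w^2 + 7*w + 6)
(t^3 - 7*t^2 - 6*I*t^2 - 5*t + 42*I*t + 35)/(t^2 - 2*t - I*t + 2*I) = (t^2 - t*(7 + 5*I) + 35*I)/(t - 2)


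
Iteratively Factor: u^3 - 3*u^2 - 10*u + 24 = (u - 4)*(u^2 + u - 6) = (u - 4)*(u + 3)*(u - 2)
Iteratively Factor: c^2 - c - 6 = (c + 2)*(c - 3)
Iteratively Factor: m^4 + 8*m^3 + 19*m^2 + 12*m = (m + 3)*(m^3 + 5*m^2 + 4*m) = (m + 1)*(m + 3)*(m^2 + 4*m) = (m + 1)*(m + 3)*(m + 4)*(m)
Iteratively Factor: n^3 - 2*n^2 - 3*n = (n + 1)*(n^2 - 3*n) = n*(n + 1)*(n - 3)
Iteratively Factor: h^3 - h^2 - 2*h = (h - 2)*(h^2 + h) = h*(h - 2)*(h + 1)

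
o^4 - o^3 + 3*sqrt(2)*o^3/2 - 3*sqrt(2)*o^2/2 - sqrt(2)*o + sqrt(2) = (o - 1)*(o - sqrt(2)/2)*(o + sqrt(2))^2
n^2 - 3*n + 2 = (n - 2)*(n - 1)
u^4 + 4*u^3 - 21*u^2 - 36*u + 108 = (u - 3)*(u - 2)*(u + 3)*(u + 6)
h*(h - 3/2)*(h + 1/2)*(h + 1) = h^4 - 7*h^2/4 - 3*h/4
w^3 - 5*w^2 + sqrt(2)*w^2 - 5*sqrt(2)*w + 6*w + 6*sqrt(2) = (w - 3)*(w - 2)*(w + sqrt(2))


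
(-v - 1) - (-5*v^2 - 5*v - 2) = 5*v^2 + 4*v + 1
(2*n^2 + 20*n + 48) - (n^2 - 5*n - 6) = n^2 + 25*n + 54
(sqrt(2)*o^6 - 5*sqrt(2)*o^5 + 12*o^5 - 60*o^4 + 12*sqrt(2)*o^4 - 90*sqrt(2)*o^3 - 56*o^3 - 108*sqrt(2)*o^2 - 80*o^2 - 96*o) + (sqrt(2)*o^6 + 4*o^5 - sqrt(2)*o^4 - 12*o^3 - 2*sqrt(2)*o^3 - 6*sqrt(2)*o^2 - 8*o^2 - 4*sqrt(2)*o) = 2*sqrt(2)*o^6 - 5*sqrt(2)*o^5 + 16*o^5 - 60*o^4 + 11*sqrt(2)*o^4 - 92*sqrt(2)*o^3 - 68*o^3 - 114*sqrt(2)*o^2 - 88*o^2 - 96*o - 4*sqrt(2)*o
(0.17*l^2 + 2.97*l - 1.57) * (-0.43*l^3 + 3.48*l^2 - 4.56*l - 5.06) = -0.0731*l^5 - 0.6855*l^4 + 10.2355*l^3 - 19.867*l^2 - 7.869*l + 7.9442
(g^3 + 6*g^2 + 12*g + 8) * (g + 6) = g^4 + 12*g^3 + 48*g^2 + 80*g + 48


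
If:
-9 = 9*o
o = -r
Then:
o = -1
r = 1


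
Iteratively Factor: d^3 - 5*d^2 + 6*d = (d - 3)*(d^2 - 2*d) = d*(d - 3)*(d - 2)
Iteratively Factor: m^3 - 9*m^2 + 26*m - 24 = (m - 2)*(m^2 - 7*m + 12) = (m - 3)*(m - 2)*(m - 4)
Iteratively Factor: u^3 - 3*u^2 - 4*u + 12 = (u - 2)*(u^2 - u - 6) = (u - 3)*(u - 2)*(u + 2)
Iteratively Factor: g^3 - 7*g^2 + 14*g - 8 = (g - 1)*(g^2 - 6*g + 8) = (g - 4)*(g - 1)*(g - 2)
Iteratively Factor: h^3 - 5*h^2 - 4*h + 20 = (h - 5)*(h^2 - 4) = (h - 5)*(h - 2)*(h + 2)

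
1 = 1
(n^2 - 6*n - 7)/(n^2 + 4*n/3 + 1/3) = 3*(n - 7)/(3*n + 1)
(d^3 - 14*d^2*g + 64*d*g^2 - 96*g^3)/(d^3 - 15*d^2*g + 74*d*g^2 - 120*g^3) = (d - 4*g)/(d - 5*g)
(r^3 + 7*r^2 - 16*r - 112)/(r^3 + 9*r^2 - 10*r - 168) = (r + 4)/(r + 6)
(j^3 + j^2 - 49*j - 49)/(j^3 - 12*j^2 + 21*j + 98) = (j^2 + 8*j + 7)/(j^2 - 5*j - 14)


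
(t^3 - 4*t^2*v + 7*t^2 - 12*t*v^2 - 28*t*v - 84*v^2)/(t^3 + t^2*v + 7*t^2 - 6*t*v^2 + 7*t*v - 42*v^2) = (t^2 - 4*t*v - 12*v^2)/(t^2 + t*v - 6*v^2)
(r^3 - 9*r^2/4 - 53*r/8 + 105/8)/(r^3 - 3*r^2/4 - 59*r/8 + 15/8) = (4*r - 7)/(4*r - 1)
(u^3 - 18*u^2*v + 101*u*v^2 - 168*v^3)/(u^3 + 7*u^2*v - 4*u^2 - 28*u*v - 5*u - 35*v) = (-u^3 + 18*u^2*v - 101*u*v^2 + 168*v^3)/(-u^3 - 7*u^2*v + 4*u^2 + 28*u*v + 5*u + 35*v)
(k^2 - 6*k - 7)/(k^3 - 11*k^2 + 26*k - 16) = (k^2 - 6*k - 7)/(k^3 - 11*k^2 + 26*k - 16)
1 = 1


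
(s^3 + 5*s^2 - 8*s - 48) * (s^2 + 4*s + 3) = s^5 + 9*s^4 + 15*s^3 - 65*s^2 - 216*s - 144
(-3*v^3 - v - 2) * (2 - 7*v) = 21*v^4 - 6*v^3 + 7*v^2 + 12*v - 4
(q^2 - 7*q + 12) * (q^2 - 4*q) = q^4 - 11*q^3 + 40*q^2 - 48*q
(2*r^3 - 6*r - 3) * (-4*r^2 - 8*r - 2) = -8*r^5 - 16*r^4 + 20*r^3 + 60*r^2 + 36*r + 6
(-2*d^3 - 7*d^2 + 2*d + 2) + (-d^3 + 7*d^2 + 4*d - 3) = -3*d^3 + 6*d - 1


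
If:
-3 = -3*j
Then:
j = 1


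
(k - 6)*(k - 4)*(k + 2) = k^3 - 8*k^2 + 4*k + 48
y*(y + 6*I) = y^2 + 6*I*y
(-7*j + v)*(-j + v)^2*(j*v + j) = -7*j^4*v - 7*j^4 + 15*j^3*v^2 + 15*j^3*v - 9*j^2*v^3 - 9*j^2*v^2 + j*v^4 + j*v^3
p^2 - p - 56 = (p - 8)*(p + 7)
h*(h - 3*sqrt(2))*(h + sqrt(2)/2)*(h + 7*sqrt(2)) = h^4 + 9*sqrt(2)*h^3/2 - 38*h^2 - 21*sqrt(2)*h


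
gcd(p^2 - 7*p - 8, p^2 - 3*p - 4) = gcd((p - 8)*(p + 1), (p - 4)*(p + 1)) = p + 1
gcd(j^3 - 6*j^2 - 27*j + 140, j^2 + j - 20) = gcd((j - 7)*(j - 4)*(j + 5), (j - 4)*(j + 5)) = j^2 + j - 20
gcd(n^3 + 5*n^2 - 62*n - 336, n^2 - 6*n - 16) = n - 8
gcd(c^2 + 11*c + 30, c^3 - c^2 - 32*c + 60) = c + 6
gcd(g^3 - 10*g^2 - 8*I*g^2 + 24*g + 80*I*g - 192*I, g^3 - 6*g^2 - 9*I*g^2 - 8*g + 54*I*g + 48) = g^2 + g*(-6 - 8*I) + 48*I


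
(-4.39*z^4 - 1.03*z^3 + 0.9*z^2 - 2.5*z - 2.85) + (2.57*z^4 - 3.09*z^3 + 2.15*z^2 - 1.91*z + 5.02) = -1.82*z^4 - 4.12*z^3 + 3.05*z^2 - 4.41*z + 2.17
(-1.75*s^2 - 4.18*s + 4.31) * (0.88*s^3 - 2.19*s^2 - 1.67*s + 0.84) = -1.54*s^5 + 0.1541*s^4 + 15.8695*s^3 - 3.9283*s^2 - 10.7089*s + 3.6204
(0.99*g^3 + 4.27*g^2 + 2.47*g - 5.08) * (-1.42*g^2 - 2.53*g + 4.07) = -1.4058*g^5 - 8.5681*g^4 - 10.2812*g^3 + 18.3434*g^2 + 22.9053*g - 20.6756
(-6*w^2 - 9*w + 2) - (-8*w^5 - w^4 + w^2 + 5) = 8*w^5 + w^4 - 7*w^2 - 9*w - 3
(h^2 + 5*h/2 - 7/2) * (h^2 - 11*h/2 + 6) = h^4 - 3*h^3 - 45*h^2/4 + 137*h/4 - 21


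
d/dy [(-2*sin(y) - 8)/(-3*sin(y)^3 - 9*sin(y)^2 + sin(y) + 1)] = 2*(-6*sin(y)^3 - 45*sin(y)^2 - 72*sin(y) + 3)*cos(y)/(3*sin(y)^3 + 9*sin(y)^2 - sin(y) - 1)^2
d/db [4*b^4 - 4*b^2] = 16*b^3 - 8*b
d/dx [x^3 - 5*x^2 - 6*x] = 3*x^2 - 10*x - 6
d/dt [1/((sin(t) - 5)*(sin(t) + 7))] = -2*(sin(t) + 1)*cos(t)/((sin(t) - 5)^2*(sin(t) + 7)^2)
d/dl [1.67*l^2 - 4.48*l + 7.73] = 3.34*l - 4.48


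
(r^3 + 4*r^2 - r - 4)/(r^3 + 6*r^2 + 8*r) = (r^2 - 1)/(r*(r + 2))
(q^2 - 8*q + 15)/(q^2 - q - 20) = (q - 3)/(q + 4)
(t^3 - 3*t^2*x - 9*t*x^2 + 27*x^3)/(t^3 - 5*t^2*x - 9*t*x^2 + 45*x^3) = (-t + 3*x)/(-t + 5*x)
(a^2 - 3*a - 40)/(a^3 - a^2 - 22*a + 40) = (a - 8)/(a^2 - 6*a + 8)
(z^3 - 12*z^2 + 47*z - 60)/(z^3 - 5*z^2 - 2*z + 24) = (z - 5)/(z + 2)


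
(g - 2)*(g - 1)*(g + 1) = g^3 - 2*g^2 - g + 2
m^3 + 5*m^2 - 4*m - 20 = (m - 2)*(m + 2)*(m + 5)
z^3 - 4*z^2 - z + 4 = (z - 4)*(z - 1)*(z + 1)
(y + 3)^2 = y^2 + 6*y + 9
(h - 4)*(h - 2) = h^2 - 6*h + 8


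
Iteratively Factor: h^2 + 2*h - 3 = (h + 3)*(h - 1)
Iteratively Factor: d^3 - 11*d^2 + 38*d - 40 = (d - 2)*(d^2 - 9*d + 20) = (d - 5)*(d - 2)*(d - 4)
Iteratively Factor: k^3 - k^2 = (k)*(k^2 - k) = k^2*(k - 1)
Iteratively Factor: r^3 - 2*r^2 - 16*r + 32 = (r + 4)*(r^2 - 6*r + 8) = (r - 4)*(r + 4)*(r - 2)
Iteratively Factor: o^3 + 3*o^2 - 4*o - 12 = (o - 2)*(o^2 + 5*o + 6) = (o - 2)*(o + 3)*(o + 2)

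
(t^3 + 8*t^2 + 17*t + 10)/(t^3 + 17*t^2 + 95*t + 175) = (t^2 + 3*t + 2)/(t^2 + 12*t + 35)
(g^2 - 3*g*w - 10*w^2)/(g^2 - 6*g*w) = (g^2 - 3*g*w - 10*w^2)/(g*(g - 6*w))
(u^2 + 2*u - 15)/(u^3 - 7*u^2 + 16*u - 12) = (u + 5)/(u^2 - 4*u + 4)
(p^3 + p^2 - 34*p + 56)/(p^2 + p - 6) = (p^2 + 3*p - 28)/(p + 3)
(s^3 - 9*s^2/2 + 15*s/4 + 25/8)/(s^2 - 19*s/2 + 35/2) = (s^2 - 2*s - 5/4)/(s - 7)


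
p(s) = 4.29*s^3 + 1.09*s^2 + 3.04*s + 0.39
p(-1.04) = -6.42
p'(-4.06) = 206.33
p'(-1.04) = 14.69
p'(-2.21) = 61.08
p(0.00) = 0.39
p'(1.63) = 40.79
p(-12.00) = -7292.25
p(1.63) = 26.82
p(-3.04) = -119.30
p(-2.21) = -47.31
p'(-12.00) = 1830.16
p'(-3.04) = 115.35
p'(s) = 12.87*s^2 + 2.18*s + 3.04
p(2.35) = 69.23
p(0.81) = 5.85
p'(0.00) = 3.04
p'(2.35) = 79.24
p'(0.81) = 13.25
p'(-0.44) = 4.57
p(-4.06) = -281.09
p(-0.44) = -1.10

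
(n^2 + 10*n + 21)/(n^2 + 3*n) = (n + 7)/n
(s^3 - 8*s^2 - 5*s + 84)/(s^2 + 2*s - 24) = (s^2 - 4*s - 21)/(s + 6)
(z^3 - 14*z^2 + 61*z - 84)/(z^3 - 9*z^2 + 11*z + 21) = (z - 4)/(z + 1)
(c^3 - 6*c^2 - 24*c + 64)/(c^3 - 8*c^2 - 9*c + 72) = (c^2 + 2*c - 8)/(c^2 - 9)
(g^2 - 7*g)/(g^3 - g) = (g - 7)/(g^2 - 1)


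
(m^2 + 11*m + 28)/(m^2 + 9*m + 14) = (m + 4)/(m + 2)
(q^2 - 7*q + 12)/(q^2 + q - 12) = (q - 4)/(q + 4)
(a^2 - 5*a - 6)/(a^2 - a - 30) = (a + 1)/(a + 5)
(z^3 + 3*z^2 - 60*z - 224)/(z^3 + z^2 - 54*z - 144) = (z^2 + 11*z + 28)/(z^2 + 9*z + 18)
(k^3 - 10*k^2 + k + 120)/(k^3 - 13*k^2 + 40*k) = (k + 3)/k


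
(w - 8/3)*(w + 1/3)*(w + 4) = w^3 + 5*w^2/3 - 92*w/9 - 32/9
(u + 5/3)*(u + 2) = u^2 + 11*u/3 + 10/3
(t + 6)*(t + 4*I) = t^2 + 6*t + 4*I*t + 24*I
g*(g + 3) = g^2 + 3*g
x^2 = x^2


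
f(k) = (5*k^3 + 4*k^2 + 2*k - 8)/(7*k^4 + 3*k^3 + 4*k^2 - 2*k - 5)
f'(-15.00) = 0.00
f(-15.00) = -0.05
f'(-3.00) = -0.07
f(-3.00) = -0.22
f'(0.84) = 21.21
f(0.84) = -0.38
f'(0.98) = 1.24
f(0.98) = 0.41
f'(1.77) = -0.17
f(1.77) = 0.40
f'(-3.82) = -0.04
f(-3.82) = -0.17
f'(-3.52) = -0.05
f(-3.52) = -0.18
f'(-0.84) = -122.50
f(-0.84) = -8.12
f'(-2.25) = -0.17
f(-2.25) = -0.30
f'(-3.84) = -0.04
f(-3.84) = -0.17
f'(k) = (15*k^2 + 8*k + 2)/(7*k^4 + 3*k^3 + 4*k^2 - 2*k - 5) + (-28*k^3 - 9*k^2 - 8*k + 2)*(5*k^3 + 4*k^2 + 2*k - 8)/(7*k^4 + 3*k^3 + 4*k^2 - 2*k - 5)^2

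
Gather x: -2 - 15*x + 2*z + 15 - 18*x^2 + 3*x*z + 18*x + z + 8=-18*x^2 + x*(3*z + 3) + 3*z + 21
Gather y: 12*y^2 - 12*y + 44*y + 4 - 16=12*y^2 + 32*y - 12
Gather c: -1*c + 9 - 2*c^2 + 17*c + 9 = -2*c^2 + 16*c + 18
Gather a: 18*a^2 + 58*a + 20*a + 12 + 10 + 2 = 18*a^2 + 78*a + 24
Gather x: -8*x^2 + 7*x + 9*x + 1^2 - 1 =-8*x^2 + 16*x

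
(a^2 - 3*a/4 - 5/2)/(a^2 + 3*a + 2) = (4*a^2 - 3*a - 10)/(4*(a^2 + 3*a + 2))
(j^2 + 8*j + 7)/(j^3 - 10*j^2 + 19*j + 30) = (j + 7)/(j^2 - 11*j + 30)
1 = 1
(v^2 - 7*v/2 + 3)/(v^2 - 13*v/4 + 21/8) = 4*(v - 2)/(4*v - 7)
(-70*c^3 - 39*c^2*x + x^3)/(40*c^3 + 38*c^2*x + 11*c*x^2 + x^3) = (-7*c + x)/(4*c + x)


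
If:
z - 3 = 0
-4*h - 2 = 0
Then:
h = -1/2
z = 3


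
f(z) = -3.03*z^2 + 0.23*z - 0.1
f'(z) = 0.23 - 6.06*z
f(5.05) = -76.21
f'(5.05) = -30.37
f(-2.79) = -24.33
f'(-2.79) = 17.14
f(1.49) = -6.48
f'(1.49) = -8.80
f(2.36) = -16.43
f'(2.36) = -14.07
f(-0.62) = -1.41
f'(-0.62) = 3.99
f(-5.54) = -94.37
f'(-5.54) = 33.80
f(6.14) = -112.92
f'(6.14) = -36.98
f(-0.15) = -0.20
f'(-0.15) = 1.14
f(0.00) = -0.10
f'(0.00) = 0.23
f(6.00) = -107.80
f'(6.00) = -36.13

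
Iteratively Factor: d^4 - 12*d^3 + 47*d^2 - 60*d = (d - 5)*(d^3 - 7*d^2 + 12*d) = (d - 5)*(d - 3)*(d^2 - 4*d) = d*(d - 5)*(d - 3)*(d - 4)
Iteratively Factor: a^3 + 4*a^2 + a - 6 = (a - 1)*(a^2 + 5*a + 6) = (a - 1)*(a + 3)*(a + 2)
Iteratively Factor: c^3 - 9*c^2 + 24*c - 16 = (c - 4)*(c^2 - 5*c + 4) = (c - 4)^2*(c - 1)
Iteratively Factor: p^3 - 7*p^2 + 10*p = (p)*(p^2 - 7*p + 10) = p*(p - 2)*(p - 5)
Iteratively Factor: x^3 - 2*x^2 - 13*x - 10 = (x + 1)*(x^2 - 3*x - 10) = (x - 5)*(x + 1)*(x + 2)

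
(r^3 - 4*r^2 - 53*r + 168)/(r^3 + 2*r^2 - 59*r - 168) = (r - 3)/(r + 3)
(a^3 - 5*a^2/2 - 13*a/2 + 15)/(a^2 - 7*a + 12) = (a^2 + a/2 - 5)/(a - 4)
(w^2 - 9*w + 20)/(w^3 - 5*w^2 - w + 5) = (w - 4)/(w^2 - 1)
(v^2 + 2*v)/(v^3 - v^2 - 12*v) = (v + 2)/(v^2 - v - 12)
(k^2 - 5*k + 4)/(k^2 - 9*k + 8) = (k - 4)/(k - 8)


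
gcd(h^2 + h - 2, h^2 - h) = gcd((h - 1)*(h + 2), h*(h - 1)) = h - 1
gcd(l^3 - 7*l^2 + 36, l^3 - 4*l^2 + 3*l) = l - 3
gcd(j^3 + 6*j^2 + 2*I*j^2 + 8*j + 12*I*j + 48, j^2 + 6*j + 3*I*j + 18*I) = j + 6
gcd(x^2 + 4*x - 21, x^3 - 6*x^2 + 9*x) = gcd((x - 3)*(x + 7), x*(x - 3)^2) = x - 3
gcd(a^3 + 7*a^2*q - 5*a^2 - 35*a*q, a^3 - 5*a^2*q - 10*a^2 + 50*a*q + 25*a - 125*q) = a - 5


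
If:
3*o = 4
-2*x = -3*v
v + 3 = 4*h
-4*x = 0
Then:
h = 3/4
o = 4/3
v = 0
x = 0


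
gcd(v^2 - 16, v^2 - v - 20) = v + 4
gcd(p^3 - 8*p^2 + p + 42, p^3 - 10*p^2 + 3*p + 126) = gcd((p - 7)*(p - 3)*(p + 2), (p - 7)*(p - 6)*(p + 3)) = p - 7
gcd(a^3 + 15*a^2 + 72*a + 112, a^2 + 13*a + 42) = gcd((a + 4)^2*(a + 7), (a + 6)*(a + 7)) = a + 7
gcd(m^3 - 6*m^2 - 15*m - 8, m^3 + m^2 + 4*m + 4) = m + 1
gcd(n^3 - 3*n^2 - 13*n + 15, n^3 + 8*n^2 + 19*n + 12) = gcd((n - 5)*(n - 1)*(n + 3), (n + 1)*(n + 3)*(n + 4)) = n + 3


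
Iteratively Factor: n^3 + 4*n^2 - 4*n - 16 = (n + 2)*(n^2 + 2*n - 8) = (n + 2)*(n + 4)*(n - 2)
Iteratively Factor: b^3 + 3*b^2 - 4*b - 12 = (b + 3)*(b^2 - 4) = (b - 2)*(b + 3)*(b + 2)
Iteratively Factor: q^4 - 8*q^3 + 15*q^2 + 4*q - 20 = (q - 2)*(q^3 - 6*q^2 + 3*q + 10) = (q - 5)*(q - 2)*(q^2 - q - 2) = (q - 5)*(q - 2)^2*(q + 1)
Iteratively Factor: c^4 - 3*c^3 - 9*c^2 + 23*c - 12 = (c - 4)*(c^3 + c^2 - 5*c + 3) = (c - 4)*(c + 3)*(c^2 - 2*c + 1) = (c - 4)*(c - 1)*(c + 3)*(c - 1)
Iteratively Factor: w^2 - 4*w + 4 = (w - 2)*(w - 2)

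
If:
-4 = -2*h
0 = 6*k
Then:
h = 2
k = 0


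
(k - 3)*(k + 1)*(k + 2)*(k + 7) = k^4 + 7*k^3 - 7*k^2 - 55*k - 42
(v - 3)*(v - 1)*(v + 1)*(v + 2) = v^4 - v^3 - 7*v^2 + v + 6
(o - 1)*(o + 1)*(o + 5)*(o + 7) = o^4 + 12*o^3 + 34*o^2 - 12*o - 35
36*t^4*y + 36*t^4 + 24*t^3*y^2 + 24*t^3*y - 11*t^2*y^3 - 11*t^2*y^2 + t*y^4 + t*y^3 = (-6*t + y)^2*(t + y)*(t*y + t)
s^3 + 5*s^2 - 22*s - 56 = (s - 4)*(s + 2)*(s + 7)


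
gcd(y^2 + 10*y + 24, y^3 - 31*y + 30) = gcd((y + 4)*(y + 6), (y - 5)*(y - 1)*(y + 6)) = y + 6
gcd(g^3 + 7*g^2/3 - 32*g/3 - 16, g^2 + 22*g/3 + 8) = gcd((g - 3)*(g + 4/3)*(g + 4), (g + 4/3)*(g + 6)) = g + 4/3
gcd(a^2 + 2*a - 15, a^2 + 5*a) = a + 5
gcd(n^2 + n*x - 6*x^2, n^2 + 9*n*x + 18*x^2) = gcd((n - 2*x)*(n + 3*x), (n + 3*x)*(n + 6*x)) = n + 3*x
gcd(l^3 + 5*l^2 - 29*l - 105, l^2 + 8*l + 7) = l + 7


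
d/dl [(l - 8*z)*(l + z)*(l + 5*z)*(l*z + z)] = z*(4*l^3 - 6*l^2*z + 3*l^2 - 86*l*z^2 - 4*l*z - 40*z^3 - 43*z^2)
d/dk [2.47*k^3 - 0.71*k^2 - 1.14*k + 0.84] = 7.41*k^2 - 1.42*k - 1.14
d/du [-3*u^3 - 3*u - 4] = -9*u^2 - 3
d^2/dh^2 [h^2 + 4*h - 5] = 2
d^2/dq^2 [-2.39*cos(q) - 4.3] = 2.39*cos(q)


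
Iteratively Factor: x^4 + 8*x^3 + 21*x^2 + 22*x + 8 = (x + 4)*(x^3 + 4*x^2 + 5*x + 2) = (x + 1)*(x + 4)*(x^2 + 3*x + 2) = (x + 1)^2*(x + 4)*(x + 2)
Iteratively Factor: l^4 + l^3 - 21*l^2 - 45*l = (l - 5)*(l^3 + 6*l^2 + 9*l) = l*(l - 5)*(l^2 + 6*l + 9) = l*(l - 5)*(l + 3)*(l + 3)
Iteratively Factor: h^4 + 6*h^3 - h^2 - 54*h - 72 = (h + 3)*(h^3 + 3*h^2 - 10*h - 24) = (h + 2)*(h + 3)*(h^2 + h - 12) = (h + 2)*(h + 3)*(h + 4)*(h - 3)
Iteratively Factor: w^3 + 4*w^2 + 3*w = (w)*(w^2 + 4*w + 3) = w*(w + 1)*(w + 3)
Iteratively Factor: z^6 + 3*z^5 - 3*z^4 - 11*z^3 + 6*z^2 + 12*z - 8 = (z + 2)*(z^5 + z^4 - 5*z^3 - z^2 + 8*z - 4) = (z - 1)*(z + 2)*(z^4 + 2*z^3 - 3*z^2 - 4*z + 4) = (z - 1)*(z + 2)^2*(z^3 - 3*z + 2) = (z - 1)^2*(z + 2)^2*(z^2 + z - 2) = (z - 1)^3*(z + 2)^2*(z + 2)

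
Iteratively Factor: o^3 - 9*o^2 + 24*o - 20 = (o - 2)*(o^2 - 7*o + 10) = (o - 2)^2*(o - 5)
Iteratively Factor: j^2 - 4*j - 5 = (j - 5)*(j + 1)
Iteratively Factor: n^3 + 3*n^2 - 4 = (n + 2)*(n^2 + n - 2) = (n - 1)*(n + 2)*(n + 2)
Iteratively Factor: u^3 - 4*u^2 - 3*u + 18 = (u - 3)*(u^2 - u - 6) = (u - 3)^2*(u + 2)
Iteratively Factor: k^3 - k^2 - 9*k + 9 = (k + 3)*(k^2 - 4*k + 3) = (k - 3)*(k + 3)*(k - 1)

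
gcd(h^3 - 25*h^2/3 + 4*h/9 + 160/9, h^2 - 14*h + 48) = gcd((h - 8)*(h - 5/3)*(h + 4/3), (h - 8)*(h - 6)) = h - 8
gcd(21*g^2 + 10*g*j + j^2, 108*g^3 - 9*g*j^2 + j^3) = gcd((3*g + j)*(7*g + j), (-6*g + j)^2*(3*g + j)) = 3*g + j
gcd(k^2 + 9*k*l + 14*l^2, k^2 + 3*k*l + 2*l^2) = k + 2*l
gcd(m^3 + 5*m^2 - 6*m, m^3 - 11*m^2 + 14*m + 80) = 1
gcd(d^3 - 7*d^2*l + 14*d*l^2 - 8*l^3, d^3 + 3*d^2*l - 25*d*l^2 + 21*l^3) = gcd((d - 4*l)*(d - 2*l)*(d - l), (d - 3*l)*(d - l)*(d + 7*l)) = d - l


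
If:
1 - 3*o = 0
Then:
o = 1/3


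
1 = 1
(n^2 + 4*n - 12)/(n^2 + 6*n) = (n - 2)/n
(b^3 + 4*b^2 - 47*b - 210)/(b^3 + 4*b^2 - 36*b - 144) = (b^2 - 2*b - 35)/(b^2 - 2*b - 24)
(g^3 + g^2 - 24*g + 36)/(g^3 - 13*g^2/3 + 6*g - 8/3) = 3*(g^2 + 3*g - 18)/(3*g^2 - 7*g + 4)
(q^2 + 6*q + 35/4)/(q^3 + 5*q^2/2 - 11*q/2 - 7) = (q + 5/2)/(q^2 - q - 2)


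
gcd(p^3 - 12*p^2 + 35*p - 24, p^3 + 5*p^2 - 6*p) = p - 1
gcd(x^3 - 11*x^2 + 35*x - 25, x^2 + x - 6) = 1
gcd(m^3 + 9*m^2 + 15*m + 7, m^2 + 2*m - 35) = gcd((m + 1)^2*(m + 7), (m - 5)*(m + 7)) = m + 7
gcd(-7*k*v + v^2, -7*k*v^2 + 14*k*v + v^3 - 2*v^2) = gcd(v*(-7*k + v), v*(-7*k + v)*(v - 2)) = -7*k*v + v^2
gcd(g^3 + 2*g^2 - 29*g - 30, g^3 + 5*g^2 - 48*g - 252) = g + 6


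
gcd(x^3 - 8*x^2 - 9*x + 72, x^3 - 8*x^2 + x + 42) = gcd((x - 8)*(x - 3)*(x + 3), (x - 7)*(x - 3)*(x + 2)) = x - 3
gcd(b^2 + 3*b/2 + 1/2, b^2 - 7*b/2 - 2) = b + 1/2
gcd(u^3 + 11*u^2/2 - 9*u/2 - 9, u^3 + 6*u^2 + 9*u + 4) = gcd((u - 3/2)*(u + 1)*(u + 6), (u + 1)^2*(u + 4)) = u + 1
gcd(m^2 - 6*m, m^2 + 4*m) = m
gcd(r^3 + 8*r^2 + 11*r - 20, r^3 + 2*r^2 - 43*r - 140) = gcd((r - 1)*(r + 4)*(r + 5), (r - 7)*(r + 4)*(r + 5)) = r^2 + 9*r + 20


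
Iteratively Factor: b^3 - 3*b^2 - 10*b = (b - 5)*(b^2 + 2*b) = (b - 5)*(b + 2)*(b)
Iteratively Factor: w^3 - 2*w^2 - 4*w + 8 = (w + 2)*(w^2 - 4*w + 4) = (w - 2)*(w + 2)*(w - 2)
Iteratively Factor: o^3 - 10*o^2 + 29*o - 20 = (o - 5)*(o^2 - 5*o + 4) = (o - 5)*(o - 4)*(o - 1)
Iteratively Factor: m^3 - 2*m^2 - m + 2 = (m - 1)*(m^2 - m - 2) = (m - 2)*(m - 1)*(m + 1)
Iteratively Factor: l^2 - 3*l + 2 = (l - 2)*(l - 1)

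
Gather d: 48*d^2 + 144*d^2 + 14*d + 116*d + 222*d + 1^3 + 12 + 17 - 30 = 192*d^2 + 352*d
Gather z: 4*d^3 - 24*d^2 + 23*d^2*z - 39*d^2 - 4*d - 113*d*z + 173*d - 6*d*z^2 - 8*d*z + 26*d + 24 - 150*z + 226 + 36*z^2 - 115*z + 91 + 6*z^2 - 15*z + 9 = 4*d^3 - 63*d^2 + 195*d + z^2*(42 - 6*d) + z*(23*d^2 - 121*d - 280) + 350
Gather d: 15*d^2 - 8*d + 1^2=15*d^2 - 8*d + 1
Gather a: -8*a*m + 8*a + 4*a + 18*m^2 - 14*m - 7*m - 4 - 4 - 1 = a*(12 - 8*m) + 18*m^2 - 21*m - 9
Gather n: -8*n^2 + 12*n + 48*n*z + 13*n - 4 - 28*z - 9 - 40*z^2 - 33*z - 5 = -8*n^2 + n*(48*z + 25) - 40*z^2 - 61*z - 18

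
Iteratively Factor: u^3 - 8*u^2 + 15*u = (u - 3)*(u^2 - 5*u) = u*(u - 3)*(u - 5)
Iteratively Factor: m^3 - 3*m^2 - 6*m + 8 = (m + 2)*(m^2 - 5*m + 4) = (m - 1)*(m + 2)*(m - 4)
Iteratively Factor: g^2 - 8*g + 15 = (g - 5)*(g - 3)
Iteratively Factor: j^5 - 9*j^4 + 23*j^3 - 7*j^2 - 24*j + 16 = (j + 1)*(j^4 - 10*j^3 + 33*j^2 - 40*j + 16) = (j - 4)*(j + 1)*(j^3 - 6*j^2 + 9*j - 4) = (j - 4)*(j - 1)*(j + 1)*(j^2 - 5*j + 4) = (j - 4)^2*(j - 1)*(j + 1)*(j - 1)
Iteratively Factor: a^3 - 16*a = (a)*(a^2 - 16) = a*(a - 4)*(a + 4)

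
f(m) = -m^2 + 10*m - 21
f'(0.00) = 10.00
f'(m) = 10 - 2*m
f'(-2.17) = 14.34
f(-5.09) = -97.81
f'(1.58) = 6.84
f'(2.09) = 5.82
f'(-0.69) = 11.38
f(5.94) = 3.12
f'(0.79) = 8.42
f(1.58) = -7.70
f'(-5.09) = 20.18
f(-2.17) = -47.41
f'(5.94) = -1.88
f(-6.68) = -132.42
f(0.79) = -13.72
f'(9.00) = -8.00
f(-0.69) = -28.38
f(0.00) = -21.00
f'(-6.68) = 23.36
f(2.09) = -4.47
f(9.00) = -12.00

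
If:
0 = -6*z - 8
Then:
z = -4/3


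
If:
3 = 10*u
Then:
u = 3/10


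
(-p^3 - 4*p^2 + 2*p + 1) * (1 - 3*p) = 3*p^4 + 11*p^3 - 10*p^2 - p + 1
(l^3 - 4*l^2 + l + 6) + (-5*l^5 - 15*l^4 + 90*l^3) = -5*l^5 - 15*l^4 + 91*l^3 - 4*l^2 + l + 6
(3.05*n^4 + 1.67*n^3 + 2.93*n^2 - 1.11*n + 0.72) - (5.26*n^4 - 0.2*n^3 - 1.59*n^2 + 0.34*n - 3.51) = -2.21*n^4 + 1.87*n^3 + 4.52*n^2 - 1.45*n + 4.23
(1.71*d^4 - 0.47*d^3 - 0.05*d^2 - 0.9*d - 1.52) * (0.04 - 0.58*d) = -0.9918*d^5 + 0.341*d^4 + 0.0102*d^3 + 0.52*d^2 + 0.8456*d - 0.0608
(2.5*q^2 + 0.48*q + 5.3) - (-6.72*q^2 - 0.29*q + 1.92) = 9.22*q^2 + 0.77*q + 3.38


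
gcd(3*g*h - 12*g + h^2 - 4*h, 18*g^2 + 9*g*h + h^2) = 3*g + h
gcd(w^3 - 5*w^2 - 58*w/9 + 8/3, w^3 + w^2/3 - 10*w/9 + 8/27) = w^2 + w - 4/9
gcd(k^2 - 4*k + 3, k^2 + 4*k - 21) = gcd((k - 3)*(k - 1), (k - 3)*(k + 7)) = k - 3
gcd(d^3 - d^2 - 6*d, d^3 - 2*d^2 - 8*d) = d^2 + 2*d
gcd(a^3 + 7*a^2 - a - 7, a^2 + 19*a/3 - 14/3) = a + 7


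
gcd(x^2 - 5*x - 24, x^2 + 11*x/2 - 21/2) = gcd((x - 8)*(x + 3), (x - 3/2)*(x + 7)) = 1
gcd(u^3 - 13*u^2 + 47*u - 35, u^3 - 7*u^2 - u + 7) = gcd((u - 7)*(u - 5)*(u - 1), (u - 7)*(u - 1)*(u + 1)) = u^2 - 8*u + 7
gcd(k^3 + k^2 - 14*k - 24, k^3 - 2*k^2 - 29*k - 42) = k^2 + 5*k + 6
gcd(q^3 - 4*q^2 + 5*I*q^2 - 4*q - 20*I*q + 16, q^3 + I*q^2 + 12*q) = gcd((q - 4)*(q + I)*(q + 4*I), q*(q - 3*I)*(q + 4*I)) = q + 4*I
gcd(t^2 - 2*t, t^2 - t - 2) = t - 2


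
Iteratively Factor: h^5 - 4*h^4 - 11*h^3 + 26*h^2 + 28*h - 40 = (h - 1)*(h^4 - 3*h^3 - 14*h^2 + 12*h + 40) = (h - 1)*(h + 2)*(h^3 - 5*h^2 - 4*h + 20) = (h - 1)*(h + 2)^2*(h^2 - 7*h + 10) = (h - 2)*(h - 1)*(h + 2)^2*(h - 5)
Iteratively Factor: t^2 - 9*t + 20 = (t - 5)*(t - 4)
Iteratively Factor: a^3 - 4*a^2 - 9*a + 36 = (a + 3)*(a^2 - 7*a + 12) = (a - 4)*(a + 3)*(a - 3)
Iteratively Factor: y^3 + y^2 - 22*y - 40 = (y + 4)*(y^2 - 3*y - 10) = (y + 2)*(y + 4)*(y - 5)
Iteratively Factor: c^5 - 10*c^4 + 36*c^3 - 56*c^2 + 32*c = (c - 4)*(c^4 - 6*c^3 + 12*c^2 - 8*c) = (c - 4)*(c - 2)*(c^3 - 4*c^2 + 4*c) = (c - 4)*(c - 2)^2*(c^2 - 2*c) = (c - 4)*(c - 2)^3*(c)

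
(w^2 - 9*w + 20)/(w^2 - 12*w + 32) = (w - 5)/(w - 8)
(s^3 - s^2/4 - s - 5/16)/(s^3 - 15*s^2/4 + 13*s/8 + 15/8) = (s + 1/2)/(s - 3)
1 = 1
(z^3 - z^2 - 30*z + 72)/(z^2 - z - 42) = (z^2 - 7*z + 12)/(z - 7)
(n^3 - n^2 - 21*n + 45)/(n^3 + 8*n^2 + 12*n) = (n^3 - n^2 - 21*n + 45)/(n*(n^2 + 8*n + 12))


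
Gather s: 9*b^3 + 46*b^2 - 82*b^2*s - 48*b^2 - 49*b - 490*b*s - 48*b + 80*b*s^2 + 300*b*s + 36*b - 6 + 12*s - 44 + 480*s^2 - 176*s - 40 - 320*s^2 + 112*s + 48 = 9*b^3 - 2*b^2 - 61*b + s^2*(80*b + 160) + s*(-82*b^2 - 190*b - 52) - 42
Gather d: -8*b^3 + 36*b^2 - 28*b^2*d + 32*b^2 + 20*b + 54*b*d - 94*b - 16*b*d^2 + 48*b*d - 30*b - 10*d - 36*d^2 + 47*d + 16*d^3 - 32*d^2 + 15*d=-8*b^3 + 68*b^2 - 104*b + 16*d^3 + d^2*(-16*b - 68) + d*(-28*b^2 + 102*b + 52)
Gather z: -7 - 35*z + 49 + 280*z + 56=245*z + 98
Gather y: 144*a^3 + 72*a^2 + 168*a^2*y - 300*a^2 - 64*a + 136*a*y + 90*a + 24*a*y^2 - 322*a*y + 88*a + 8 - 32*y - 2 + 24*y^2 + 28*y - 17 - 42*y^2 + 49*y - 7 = 144*a^3 - 228*a^2 + 114*a + y^2*(24*a - 18) + y*(168*a^2 - 186*a + 45) - 18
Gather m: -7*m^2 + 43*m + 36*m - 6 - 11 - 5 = -7*m^2 + 79*m - 22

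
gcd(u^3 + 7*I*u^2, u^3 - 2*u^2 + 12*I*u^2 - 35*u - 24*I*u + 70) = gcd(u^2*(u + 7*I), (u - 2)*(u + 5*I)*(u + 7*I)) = u + 7*I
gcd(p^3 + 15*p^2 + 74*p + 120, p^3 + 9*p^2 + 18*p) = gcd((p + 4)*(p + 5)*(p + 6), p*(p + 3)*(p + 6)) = p + 6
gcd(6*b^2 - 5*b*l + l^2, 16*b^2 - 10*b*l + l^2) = 2*b - l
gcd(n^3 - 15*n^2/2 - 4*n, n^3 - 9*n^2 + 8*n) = n^2 - 8*n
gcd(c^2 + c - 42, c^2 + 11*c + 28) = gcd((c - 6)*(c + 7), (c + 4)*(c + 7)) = c + 7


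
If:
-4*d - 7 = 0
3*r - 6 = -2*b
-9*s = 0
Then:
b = 3 - 3*r/2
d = -7/4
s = 0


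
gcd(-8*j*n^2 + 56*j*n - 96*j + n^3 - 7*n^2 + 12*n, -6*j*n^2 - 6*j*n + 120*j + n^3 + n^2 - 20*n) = n - 4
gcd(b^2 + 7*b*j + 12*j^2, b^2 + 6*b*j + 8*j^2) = b + 4*j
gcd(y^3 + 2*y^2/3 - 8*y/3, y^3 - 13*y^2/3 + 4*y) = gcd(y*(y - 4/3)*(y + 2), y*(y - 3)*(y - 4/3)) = y^2 - 4*y/3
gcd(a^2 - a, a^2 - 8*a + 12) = 1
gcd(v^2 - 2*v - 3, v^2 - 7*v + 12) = v - 3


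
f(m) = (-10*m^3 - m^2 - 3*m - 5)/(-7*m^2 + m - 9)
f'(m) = (14*m - 1)*(-10*m^3 - m^2 - 3*m - 5)/(-7*m^2 + m - 9)^2 + (-30*m^2 - 2*m - 3)/(-7*m^2 + m - 9) = 2*(35*m^4 - 10*m^3 + 124*m^2 - 26*m + 16)/(49*m^4 - 14*m^3 + 127*m^2 - 18*m + 81)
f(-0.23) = 0.44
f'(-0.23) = 0.62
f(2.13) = 2.91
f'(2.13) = 1.54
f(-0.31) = 0.39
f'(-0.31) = 0.73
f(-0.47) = 0.25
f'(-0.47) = 0.96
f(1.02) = 1.29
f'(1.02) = 1.25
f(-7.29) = -9.88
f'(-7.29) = 1.45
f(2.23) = 3.07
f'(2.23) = 1.54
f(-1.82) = -1.69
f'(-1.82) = 1.59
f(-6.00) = -8.00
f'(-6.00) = 1.46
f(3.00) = 4.25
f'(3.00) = 1.52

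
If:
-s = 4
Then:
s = -4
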